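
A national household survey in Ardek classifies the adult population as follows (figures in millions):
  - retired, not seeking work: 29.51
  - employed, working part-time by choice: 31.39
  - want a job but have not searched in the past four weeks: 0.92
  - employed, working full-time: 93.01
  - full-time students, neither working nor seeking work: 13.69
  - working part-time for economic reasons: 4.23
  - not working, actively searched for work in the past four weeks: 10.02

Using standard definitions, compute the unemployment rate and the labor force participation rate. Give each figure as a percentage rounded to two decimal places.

Employed = 31.39 + 93.01 + 4.23 = 128.63 million (anyone who worked, including part-time for economic reasons, counts as employed).
Unemployed = 10.02 million.
Labor force = 128.63 + 10.02 = 138.65 million.
Not in labor force = 29.51 + 0.92 + 13.69 = 44.12 million (those not working and not actively searching are outside the labor force — including those who want a job but have given up searching).
Civilian working-age population = 138.65 + 44.12 = 182.77 million.
Unemployment rate = 10.02 / 138.65 = 7.23%.
Labor force participation rate = 138.65 / 182.77 = 75.86%.

Unemployment rate ≈ 7.23%; labor force participation rate ≈ 75.86%.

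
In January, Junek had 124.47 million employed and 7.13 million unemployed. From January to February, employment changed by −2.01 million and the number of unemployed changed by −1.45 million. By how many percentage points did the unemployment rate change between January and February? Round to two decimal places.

January: labor force = 124.47 + 7.13 = 131.60; u = 7.13/131.60 = 5.42%.
February: labor force = 122.46 + 5.68 = 128.14; u = 5.68/128.14 = 4.43%.
Change = 4.43% − 5.42% = −0.99 pp.

The unemployment rate changed by −0.99 percentage points.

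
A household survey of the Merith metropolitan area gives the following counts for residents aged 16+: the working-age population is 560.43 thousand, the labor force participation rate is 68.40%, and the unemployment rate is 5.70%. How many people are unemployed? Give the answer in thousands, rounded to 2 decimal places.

About 21.85 thousand are unemployed.

Labor force = 0.6840 × 560.43 = 383.33 thousand.
Unemployed = 0.0570 × 383.33 ≈ 21.85 thousand.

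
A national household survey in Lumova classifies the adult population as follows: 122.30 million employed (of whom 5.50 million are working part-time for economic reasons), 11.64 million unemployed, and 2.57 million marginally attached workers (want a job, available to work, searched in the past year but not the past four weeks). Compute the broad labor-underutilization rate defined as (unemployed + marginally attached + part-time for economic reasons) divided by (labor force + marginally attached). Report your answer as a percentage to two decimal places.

Broad underutilization rate ≈ 14.44%.

Labor force = 122.30 + 11.64 = 133.94 million.
Numerator = 11.64 + 2.57 + 5.50 = 19.71 million.
Denominator = 133.94 + 2.57 = 136.51 million.
Broad rate = 19.71 / 136.51 = 14.44%.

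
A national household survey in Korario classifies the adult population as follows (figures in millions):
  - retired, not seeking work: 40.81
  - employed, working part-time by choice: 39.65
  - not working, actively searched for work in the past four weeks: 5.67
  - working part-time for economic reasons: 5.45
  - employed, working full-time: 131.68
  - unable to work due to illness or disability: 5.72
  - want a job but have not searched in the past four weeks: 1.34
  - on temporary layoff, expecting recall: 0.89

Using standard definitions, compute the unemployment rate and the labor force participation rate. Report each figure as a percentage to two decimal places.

Employed = 39.65 + 5.45 + 131.68 = 176.78 million (anyone who worked, including part-time for economic reasons, counts as employed).
Unemployed = 5.67 + 0.89 = 6.56 million (jobless and actively searching, or on temporary layoff).
Labor force = 176.78 + 6.56 = 183.34 million.
Not in labor force = 40.81 + 5.72 + 1.34 = 47.87 million (those not working and not actively searching are outside the labor force — including those who want a job but have given up searching).
Civilian working-age population = 183.34 + 47.87 = 231.21 million.
Unemployment rate = 6.56 / 183.34 = 3.58%.
Labor force participation rate = 183.34 / 231.21 = 79.30%.

Unemployment rate ≈ 3.58%; labor force participation rate ≈ 79.30%.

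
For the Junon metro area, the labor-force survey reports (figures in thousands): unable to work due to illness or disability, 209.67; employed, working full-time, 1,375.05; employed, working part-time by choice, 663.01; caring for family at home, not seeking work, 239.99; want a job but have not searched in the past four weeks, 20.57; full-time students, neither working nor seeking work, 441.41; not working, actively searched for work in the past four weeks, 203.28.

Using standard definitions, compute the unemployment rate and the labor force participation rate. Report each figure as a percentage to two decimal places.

Employed = 1,375.05 + 663.01 = 2,038.06 thousand.
Unemployed = 203.28 thousand.
Labor force = 2,038.06 + 203.28 = 2,241.34 thousand.
Not in labor force = 209.67 + 239.99 + 20.57 + 441.41 = 911.64 thousand (those not working and not actively searching are outside the labor force — including those who want a job but have given up searching).
Civilian working-age population = 2,241.34 + 911.64 = 3,152.98 thousand.
Unemployment rate = 203.28 / 2,241.34 = 9.07%.
Labor force participation rate = 2,241.34 / 3,152.98 = 71.09%.

Unemployment rate ≈ 9.07%; labor force participation rate ≈ 71.09%.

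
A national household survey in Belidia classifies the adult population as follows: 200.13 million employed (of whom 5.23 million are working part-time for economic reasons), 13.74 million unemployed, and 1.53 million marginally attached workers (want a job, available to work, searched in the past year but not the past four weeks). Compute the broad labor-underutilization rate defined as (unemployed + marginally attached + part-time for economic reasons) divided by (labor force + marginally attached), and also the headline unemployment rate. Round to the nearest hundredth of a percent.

Broad underutilization rate ≈ 9.52%; headline unemployment rate ≈ 6.42%.

Labor force = 200.13 + 13.74 = 213.87 million.
Numerator = 13.74 + 1.53 + 5.23 = 20.50 million.
Denominator = 213.87 + 1.53 = 215.40 million.
Broad rate = 20.50 / 215.40 = 9.52%.
Headline unemployment rate = 13.74 / 213.87 = 6.42%.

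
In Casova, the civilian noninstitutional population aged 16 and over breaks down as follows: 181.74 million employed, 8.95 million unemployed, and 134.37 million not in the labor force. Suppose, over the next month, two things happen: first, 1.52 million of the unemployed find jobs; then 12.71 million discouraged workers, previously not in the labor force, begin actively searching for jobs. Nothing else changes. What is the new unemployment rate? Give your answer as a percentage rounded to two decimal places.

Initially, labor force = 181.74 + 8.95 = 190.69 million, so u = 8.95/190.69 = 4.69%.
After the first change, unemployed falls and employed rises by 1.52; labor force unchanged → E = 183.26, U = 7.43, labor force = 190.69 million.
After the second change, unemployed and labor force both rise by 12.71 → E = 183.26, U = 20.14, labor force = 203.40 million.
New unemployment rate = 20.14 / 203.40 = 9.90%.

New unemployment rate ≈ 9.90%.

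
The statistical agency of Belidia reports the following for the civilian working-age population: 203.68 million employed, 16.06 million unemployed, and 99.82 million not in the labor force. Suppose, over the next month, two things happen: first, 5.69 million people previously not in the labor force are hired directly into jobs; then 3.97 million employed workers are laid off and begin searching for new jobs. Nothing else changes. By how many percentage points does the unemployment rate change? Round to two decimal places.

Initially, labor force = 203.68 + 16.06 = 219.74 million, so u = 16.06/219.74 = 7.31%.
After the first change, employed and labor force both rise by 5.69; unemployed unchanged → E = 209.37, U = 16.06, labor force = 225.43 million.
After the second change, employed falls and unemployed rises by 3.97; labor force unchanged → E = 205.40, U = 20.03, labor force = 225.43 million.
New unemployment rate = 20.03 / 225.43 = 8.89%.
Change = 8.89% − 7.31% = +1.58 percentage points.

The unemployment rate changes by +1.58 percentage points.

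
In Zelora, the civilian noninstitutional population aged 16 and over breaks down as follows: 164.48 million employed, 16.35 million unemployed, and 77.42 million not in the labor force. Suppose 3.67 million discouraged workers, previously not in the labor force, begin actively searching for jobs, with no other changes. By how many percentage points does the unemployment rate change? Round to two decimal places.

The unemployment rate changes by +1.81 percentage points.

Initially, labor force = 164.48 + 16.35 = 180.83 million, so u = 16.35/180.83 = 9.04%.
After the change, unemployed and labor force both rise by 3.67 → E = 164.48, U = 20.02, labor force = 184.50 million.
New unemployment rate = 20.02 / 184.50 = 10.85%.
Change = 10.85% − 9.04% = +1.81 percentage points.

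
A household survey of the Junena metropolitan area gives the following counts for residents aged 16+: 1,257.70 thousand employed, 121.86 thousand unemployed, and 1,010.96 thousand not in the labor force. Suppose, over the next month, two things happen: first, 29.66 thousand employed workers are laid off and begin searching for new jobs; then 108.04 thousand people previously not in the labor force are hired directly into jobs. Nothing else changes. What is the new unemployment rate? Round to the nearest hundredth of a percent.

New unemployment rate ≈ 10.19%.

Initially, labor force = 1,257.70 + 121.86 = 1,379.56 thousand, so u = 121.86/1,379.56 = 8.83%.
After the first change, employed falls and unemployed rises by 29.66; labor force unchanged → E = 1,228.04, U = 151.52, labor force = 1,379.56 thousand.
After the second change, employed and labor force both rise by 108.04; unemployed unchanged → E = 1,336.08, U = 151.52, labor force = 1,487.60 thousand.
New unemployment rate = 151.52 / 1,487.60 = 10.19%.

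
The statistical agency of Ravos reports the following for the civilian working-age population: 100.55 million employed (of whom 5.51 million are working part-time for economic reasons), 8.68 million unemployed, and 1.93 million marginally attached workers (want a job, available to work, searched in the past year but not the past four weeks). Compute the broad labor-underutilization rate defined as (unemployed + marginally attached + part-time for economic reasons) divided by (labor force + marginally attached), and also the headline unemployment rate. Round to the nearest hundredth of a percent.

Labor force = 100.55 + 8.68 = 109.23 million.
Numerator = 8.68 + 1.93 + 5.51 = 16.12 million.
Denominator = 109.23 + 1.93 = 111.16 million.
Broad rate = 16.12 / 111.16 = 14.50%.
Headline unemployment rate = 8.68 / 109.23 = 7.95%.

Broad underutilization rate ≈ 14.50%; headline unemployment rate ≈ 7.95%.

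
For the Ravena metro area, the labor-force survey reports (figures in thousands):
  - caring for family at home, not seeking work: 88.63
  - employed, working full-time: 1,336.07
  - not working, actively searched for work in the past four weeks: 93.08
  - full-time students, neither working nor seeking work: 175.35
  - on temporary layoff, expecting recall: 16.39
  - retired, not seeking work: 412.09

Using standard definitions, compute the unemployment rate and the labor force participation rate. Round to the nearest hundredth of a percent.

Unemployment rate ≈ 7.57%; labor force participation rate ≈ 68.13%.

Employed = 1,336.07 thousand.
Unemployed = 93.08 + 16.39 = 109.47 thousand (jobless and actively searching, or on temporary layoff).
Labor force = 1,336.07 + 109.47 = 1,445.54 thousand.
Not in labor force = 88.63 + 175.35 + 412.09 = 676.07 thousand (those not working and not actively searching are outside the labor force).
Civilian working-age population = 1,445.54 + 676.07 = 2,121.61 thousand.
Unemployment rate = 109.47 / 1,445.54 = 7.57%.
Labor force participation rate = 1,445.54 / 2,121.61 = 68.13%.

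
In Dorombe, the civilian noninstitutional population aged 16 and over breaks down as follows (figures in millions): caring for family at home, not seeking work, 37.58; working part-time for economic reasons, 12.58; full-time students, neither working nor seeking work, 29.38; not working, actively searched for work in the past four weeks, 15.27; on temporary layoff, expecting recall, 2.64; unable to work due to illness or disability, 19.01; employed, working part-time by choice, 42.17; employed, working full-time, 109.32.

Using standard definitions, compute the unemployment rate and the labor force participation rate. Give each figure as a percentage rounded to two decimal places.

Employed = 12.58 + 42.17 + 109.32 = 164.07 million (anyone who worked, including part-time for economic reasons, counts as employed).
Unemployed = 15.27 + 2.64 = 17.91 million (jobless and actively searching, or on temporary layoff).
Labor force = 164.07 + 17.91 = 181.98 million.
Not in labor force = 37.58 + 29.38 + 19.01 = 85.97 million (those not working and not actively searching are outside the labor force).
Civilian working-age population = 181.98 + 85.97 = 267.95 million.
Unemployment rate = 17.91 / 181.98 = 9.84%.
Labor force participation rate = 181.98 / 267.95 = 67.92%.

Unemployment rate ≈ 9.84%; labor force participation rate ≈ 67.92%.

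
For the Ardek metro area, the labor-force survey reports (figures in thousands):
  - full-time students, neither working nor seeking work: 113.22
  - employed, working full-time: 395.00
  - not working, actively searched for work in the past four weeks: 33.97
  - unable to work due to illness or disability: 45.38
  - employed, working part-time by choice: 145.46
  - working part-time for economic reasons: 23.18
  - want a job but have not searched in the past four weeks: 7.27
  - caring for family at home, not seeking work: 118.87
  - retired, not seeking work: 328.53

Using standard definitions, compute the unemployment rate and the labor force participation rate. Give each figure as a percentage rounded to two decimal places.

Employed = 395.00 + 145.46 + 23.18 = 563.64 thousand (anyone who worked, including part-time for economic reasons, counts as employed).
Unemployed = 33.97 thousand.
Labor force = 563.64 + 33.97 = 597.61 thousand.
Not in labor force = 113.22 + 45.38 + 7.27 + 118.87 + 328.53 = 613.27 thousand (those not working and not actively searching are outside the labor force — including those who want a job but have given up searching).
Civilian working-age population = 597.61 + 613.27 = 1,210.88 thousand.
Unemployment rate = 33.97 / 597.61 = 5.68%.
Labor force participation rate = 597.61 / 1,210.88 = 49.35%.

Unemployment rate ≈ 5.68%; labor force participation rate ≈ 49.35%.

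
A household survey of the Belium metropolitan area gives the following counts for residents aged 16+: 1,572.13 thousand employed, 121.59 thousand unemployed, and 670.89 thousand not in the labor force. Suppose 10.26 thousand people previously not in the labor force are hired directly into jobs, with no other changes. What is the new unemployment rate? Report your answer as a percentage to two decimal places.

New unemployment rate ≈ 7.14%.

Initially, labor force = 1,572.13 + 121.59 = 1,693.72 thousand, so u = 121.59/1,693.72 = 7.18%.
After the change, employed and labor force both rise by 10.26; unemployed unchanged → E = 1,582.39, U = 121.59, labor force = 1,703.98 thousand.
New unemployment rate = 121.59 / 1,703.98 = 7.14%.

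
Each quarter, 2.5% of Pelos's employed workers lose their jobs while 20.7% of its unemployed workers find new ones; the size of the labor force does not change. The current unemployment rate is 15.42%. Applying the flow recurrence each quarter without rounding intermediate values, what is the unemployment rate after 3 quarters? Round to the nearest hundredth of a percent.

Unemployment rate after three quarters ≈ 12.88%.

With a fixed labor force, u_{t+1} = u_t + s·(1−u_t) − f·u_t = u_t·(1−s−f) + s.
Here 1−s−f = 0.768 and s = 0.025.
u_1 = 0.154200 × 0.768 + 0.025 = 0.143426.
u_2 = 0.143426 × 0.768 + 0.025 = 0.135151.
u_3 = 0.135151 × 0.768 + 0.025 = 0.128796.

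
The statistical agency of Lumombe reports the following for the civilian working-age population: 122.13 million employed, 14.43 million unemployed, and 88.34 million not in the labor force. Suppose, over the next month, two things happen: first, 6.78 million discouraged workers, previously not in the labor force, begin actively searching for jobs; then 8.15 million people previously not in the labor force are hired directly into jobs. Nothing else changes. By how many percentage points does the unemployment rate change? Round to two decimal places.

Initially, labor force = 122.13 + 14.43 = 136.56 million, so u = 14.43/136.56 = 10.57%.
After the first change, unemployed and labor force both rise by 6.78 → E = 122.13, U = 21.21, labor force = 143.34 million.
After the second change, employed and labor force both rise by 8.15; unemployed unchanged → E = 130.28, U = 21.21, labor force = 151.49 million.
New unemployment rate = 21.21 / 151.49 = 14.00%.
Change = 14.00% − 10.57% = +3.43 percentage points.

The unemployment rate changes by +3.43 percentage points.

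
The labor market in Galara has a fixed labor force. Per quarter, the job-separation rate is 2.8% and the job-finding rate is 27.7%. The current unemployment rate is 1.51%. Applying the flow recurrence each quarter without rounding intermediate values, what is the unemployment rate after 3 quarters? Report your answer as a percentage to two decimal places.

With a fixed labor force, u_{t+1} = u_t + s·(1−u_t) − f·u_t = u_t·(1−s−f) + s.
Here 1−s−f = 0.695 and s = 0.028.
u_1 = 0.015100 × 0.695 + 0.028 = 0.038495.
u_2 = 0.038495 × 0.695 + 0.028 = 0.054754.
u_3 = 0.054754 × 0.695 + 0.028 = 0.066054.

Unemployment rate after three quarters ≈ 6.61%.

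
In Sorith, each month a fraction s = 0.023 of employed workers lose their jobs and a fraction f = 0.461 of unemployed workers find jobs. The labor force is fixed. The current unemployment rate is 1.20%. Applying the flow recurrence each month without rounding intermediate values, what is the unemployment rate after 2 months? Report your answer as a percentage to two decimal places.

With a fixed labor force, u_{t+1} = u_t + s·(1−u_t) − f·u_t = u_t·(1−s−f) + s.
Here 1−s−f = 0.516 and s = 0.023.
u_1 = 0.012000 × 0.516 + 0.023 = 0.029192.
u_2 = 0.029192 × 0.516 + 0.023 = 0.038063.

Unemployment rate after two months ≈ 3.81%.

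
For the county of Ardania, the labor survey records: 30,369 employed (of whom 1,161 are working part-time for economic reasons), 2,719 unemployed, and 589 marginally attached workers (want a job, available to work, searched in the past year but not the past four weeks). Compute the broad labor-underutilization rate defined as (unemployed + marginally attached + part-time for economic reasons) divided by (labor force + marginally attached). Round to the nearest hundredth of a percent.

Labor force = 30,369 + 2,719 = 33,088.
Numerator = 2,719 + 589 + 1,161 = 4,469.
Denominator = 33,088 + 589 = 33,677.
Broad rate = 4,469 / 33,677 = 13.27%.

Broad underutilization rate ≈ 13.27%.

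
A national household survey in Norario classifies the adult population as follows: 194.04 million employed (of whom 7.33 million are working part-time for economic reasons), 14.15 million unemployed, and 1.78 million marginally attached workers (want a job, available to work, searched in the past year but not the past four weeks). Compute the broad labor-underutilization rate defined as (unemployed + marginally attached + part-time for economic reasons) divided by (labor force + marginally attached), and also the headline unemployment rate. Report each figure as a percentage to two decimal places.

Broad underutilization rate ≈ 11.08%; headline unemployment rate ≈ 6.80%.

Labor force = 194.04 + 14.15 = 208.19 million.
Numerator = 14.15 + 1.78 + 7.33 = 23.26 million.
Denominator = 208.19 + 1.78 = 209.97 million.
Broad rate = 23.26 / 209.97 = 11.08%.
Headline unemployment rate = 14.15 / 208.19 = 6.80%.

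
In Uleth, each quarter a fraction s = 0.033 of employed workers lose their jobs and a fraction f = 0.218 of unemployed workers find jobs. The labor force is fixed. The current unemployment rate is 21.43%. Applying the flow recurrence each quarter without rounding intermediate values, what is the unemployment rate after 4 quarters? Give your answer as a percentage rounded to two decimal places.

Unemployment rate after four quarters ≈ 15.75%.

With a fixed labor force, u_{t+1} = u_t + s·(1−u_t) − f·u_t = u_t·(1−s−f) + s.
Here 1−s−f = 0.749 and s = 0.033.
u_1 = 0.214300 × 0.749 + 0.033 = 0.193511.
u_2 = 0.193511 × 0.749 + 0.033 = 0.177940.
u_3 = 0.177940 × 0.749 + 0.033 = 0.166277.
u_4 = 0.166277 × 0.749 + 0.033 = 0.157541.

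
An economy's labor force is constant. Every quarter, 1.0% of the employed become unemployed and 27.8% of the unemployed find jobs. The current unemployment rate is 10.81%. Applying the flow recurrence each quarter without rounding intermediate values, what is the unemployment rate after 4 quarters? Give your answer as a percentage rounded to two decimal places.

Unemployment rate after four quarters ≈ 5.36%.

With a fixed labor force, u_{t+1} = u_t + s·(1−u_t) − f·u_t = u_t·(1−s−f) + s.
Here 1−s−f = 0.712 and s = 0.010.
u_1 = 0.108100 × 0.712 + 0.010 = 0.086967.
u_2 = 0.086967 × 0.712 + 0.010 = 0.071921.
u_3 = 0.071921 × 0.712 + 0.010 = 0.061208.
u_4 = 0.061208 × 0.712 + 0.010 = 0.053580.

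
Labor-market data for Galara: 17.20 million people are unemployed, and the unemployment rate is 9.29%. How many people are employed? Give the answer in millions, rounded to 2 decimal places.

Labor force = U / u = 17.20 / 0.0929 ≈ 185.15 million.
Employed = labor force − unemployed = 185.15 − 17.20 = 167.95 million.

About 167.95 million are employed.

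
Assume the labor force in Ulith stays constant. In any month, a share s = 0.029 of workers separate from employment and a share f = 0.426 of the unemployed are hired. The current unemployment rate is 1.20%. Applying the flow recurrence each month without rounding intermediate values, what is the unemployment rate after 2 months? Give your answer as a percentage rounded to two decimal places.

Unemployment rate after two months ≈ 4.84%.

With a fixed labor force, u_{t+1} = u_t + s·(1−u_t) − f·u_t = u_t·(1−s−f) + s.
Here 1−s−f = 0.545 and s = 0.029.
u_1 = 0.012000 × 0.545 + 0.029 = 0.035540.
u_2 = 0.035540 × 0.545 + 0.029 = 0.048369.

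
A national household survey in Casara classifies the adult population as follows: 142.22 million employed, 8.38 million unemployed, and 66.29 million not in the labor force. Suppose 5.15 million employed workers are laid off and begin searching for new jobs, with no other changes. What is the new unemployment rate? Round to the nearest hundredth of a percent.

New unemployment rate ≈ 8.98%.

Initially, labor force = 142.22 + 8.38 = 150.60 million, so u = 8.38/150.60 = 5.56%.
After the change, employed falls and unemployed rises by 5.15; labor force unchanged → E = 137.07, U = 13.53, labor force = 150.60 million.
New unemployment rate = 13.53 / 150.60 = 8.98%.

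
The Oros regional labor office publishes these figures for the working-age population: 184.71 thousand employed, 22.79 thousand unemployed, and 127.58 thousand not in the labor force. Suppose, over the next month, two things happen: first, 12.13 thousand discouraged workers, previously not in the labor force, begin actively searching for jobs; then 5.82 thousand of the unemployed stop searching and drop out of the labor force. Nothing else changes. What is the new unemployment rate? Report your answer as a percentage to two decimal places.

New unemployment rate ≈ 13.61%.

Initially, labor force = 184.71 + 22.79 = 207.50 thousand, so u = 22.79/207.50 = 10.98%.
After the first change, unemployed and labor force both rise by 12.13 → E = 184.71, U = 34.92, labor force = 219.63 thousand.
After the second change, unemployed and labor force both fall by 5.82 → E = 184.71, U = 29.10, labor force = 213.81 thousand.
New unemployment rate = 29.10 / 213.81 = 13.61%.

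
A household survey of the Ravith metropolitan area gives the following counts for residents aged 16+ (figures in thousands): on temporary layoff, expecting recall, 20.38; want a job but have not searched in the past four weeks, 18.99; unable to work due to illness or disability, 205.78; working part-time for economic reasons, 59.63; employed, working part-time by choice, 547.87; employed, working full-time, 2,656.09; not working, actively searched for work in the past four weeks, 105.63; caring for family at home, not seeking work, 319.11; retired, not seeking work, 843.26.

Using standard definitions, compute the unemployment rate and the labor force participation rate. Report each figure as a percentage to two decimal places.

Unemployment rate ≈ 3.72%; labor force participation rate ≈ 70.96%.

Employed = 59.63 + 547.87 + 2,656.09 = 3,263.59 thousand (anyone who worked, including part-time for economic reasons, counts as employed).
Unemployed = 20.38 + 105.63 = 126.01 thousand (jobless and actively searching, or on temporary layoff).
Labor force = 3,263.59 + 126.01 = 3,389.60 thousand.
Not in labor force = 18.99 + 205.78 + 319.11 + 843.26 = 1,387.14 thousand (those not working and not actively searching are outside the labor force — including those who want a job but have given up searching).
Civilian working-age population = 3,389.60 + 1,387.14 = 4,776.74 thousand.
Unemployment rate = 126.01 / 3,389.60 = 3.72%.
Labor force participation rate = 3,389.60 / 4,776.74 = 70.96%.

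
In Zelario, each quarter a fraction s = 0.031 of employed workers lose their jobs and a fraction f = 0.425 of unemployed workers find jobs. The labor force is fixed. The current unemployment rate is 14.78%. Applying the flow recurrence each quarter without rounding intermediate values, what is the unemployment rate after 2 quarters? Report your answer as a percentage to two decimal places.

Unemployment rate after two quarters ≈ 9.16%.

With a fixed labor force, u_{t+1} = u_t + s·(1−u_t) − f·u_t = u_t·(1−s−f) + s.
Here 1−s−f = 0.544 and s = 0.031.
u_1 = 0.147800 × 0.544 + 0.031 = 0.111403.
u_2 = 0.111403 × 0.544 + 0.031 = 0.091603.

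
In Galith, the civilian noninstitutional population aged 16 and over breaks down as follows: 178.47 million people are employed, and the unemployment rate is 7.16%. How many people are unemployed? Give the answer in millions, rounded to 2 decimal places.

About 13.76 million are unemployed.

Let U be the number unemployed. The labor force is E + U, and U/(E+U) = 0.0716.
So U = 0.0716 × 178.47 / (1 − 0.0716) = 12.7785 / 0.9284 ≈ 13.76 million.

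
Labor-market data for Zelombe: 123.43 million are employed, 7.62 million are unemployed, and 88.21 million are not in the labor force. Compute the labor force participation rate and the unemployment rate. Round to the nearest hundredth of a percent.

Labor force participation rate ≈ 59.77%; unemployment rate ≈ 5.81%.

Labor force = employed + unemployed = 123.43 + 7.62 = 131.05 million.
Working-age population = 131.05 + 88.21 = 219.26 million.
Unemployment rate = 7.62 / 131.05 = 5.81%.
Labor force participation rate = 131.05 / 219.26 = 59.77%.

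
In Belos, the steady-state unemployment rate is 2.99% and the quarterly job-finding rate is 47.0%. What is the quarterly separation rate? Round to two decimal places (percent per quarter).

From u* = s/(s+f): s = u·f/(1−u).
s = 0.0299 × 47.0 / (1 − 0.0299) = 1.4053 / 0.9701 ≈ 1.45% per quarter.

Separation rate ≈ 1.45% per quarter.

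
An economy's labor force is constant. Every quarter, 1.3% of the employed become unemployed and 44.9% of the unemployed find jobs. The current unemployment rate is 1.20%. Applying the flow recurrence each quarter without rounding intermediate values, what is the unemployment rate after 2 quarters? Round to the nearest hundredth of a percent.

With a fixed labor force, u_{t+1} = u_t + s·(1−u_t) − f·u_t = u_t·(1−s−f) + s.
Here 1−s−f = 0.538 and s = 0.013.
u_1 = 0.012000 × 0.538 + 0.013 = 0.019456.
u_2 = 0.019456 × 0.538 + 0.013 = 0.023467.

Unemployment rate after two quarters ≈ 2.35%.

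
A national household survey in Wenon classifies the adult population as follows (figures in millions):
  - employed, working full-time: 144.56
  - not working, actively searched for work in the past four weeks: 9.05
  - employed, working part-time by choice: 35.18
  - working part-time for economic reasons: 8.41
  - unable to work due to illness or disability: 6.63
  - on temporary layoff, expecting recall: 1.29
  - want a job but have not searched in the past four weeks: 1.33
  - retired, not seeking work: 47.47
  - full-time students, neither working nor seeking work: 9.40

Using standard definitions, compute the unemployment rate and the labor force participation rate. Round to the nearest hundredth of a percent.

Unemployment rate ≈ 5.21%; labor force participation rate ≈ 75.38%.

Employed = 144.56 + 35.18 + 8.41 = 188.15 million (anyone who worked, including part-time for economic reasons, counts as employed).
Unemployed = 9.05 + 1.29 = 10.34 million (jobless and actively searching, or on temporary layoff).
Labor force = 188.15 + 10.34 = 198.49 million.
Not in labor force = 6.63 + 1.33 + 47.47 + 9.40 = 64.83 million (those not working and not actively searching are outside the labor force — including those who want a job but have given up searching).
Civilian working-age population = 198.49 + 64.83 = 263.32 million.
Unemployment rate = 10.34 / 198.49 = 5.21%.
Labor force participation rate = 198.49 / 263.32 = 75.38%.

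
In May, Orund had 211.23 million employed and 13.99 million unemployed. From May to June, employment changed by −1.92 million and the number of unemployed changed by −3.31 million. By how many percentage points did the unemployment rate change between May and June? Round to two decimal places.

The unemployment rate changed by −1.36 percentage points.

May: labor force = 211.23 + 13.99 = 225.22; u = 13.99/225.22 = 6.21%.
June: labor force = 209.31 + 10.68 = 219.99; u = 10.68/219.99 = 4.85%.
Change = 4.85% − 6.21% = −1.36 pp.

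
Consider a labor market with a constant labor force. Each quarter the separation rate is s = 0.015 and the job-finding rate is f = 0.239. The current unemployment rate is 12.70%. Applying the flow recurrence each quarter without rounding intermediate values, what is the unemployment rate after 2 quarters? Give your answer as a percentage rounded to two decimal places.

With a fixed labor force, u_{t+1} = u_t + s·(1−u_t) − f·u_t = u_t·(1−s−f) + s.
Here 1−s−f = 0.746 and s = 0.015.
u_1 = 0.127000 × 0.746 + 0.015 = 0.109742.
u_2 = 0.109742 × 0.746 + 0.015 = 0.096868.

Unemployment rate after two quarters ≈ 9.69%.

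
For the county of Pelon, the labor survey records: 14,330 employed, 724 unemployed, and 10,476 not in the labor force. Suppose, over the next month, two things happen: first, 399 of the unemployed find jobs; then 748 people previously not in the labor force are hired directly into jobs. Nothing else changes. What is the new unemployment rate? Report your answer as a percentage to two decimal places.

Initially, labor force = 14,330 + 724 = 15,054, so u = 724/15,054 = 4.81%.
After the first change, unemployed falls and employed rises by 399; labor force unchanged → E = 14,729, U = 325, labor force = 15,054.
After the second change, employed and labor force both rise by 748; unemployed unchanged → E = 15,477, U = 325, labor force = 15,802.
New unemployment rate = 325 / 15,802 = 2.06%.

New unemployment rate ≈ 2.06%.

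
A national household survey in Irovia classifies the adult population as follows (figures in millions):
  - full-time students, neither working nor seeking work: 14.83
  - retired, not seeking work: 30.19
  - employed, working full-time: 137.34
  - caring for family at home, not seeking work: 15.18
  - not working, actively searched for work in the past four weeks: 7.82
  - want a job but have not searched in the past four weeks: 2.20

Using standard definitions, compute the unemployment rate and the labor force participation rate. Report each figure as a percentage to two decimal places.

Unemployment rate ≈ 5.39%; labor force participation rate ≈ 69.94%.

Employed = 137.34 million.
Unemployed = 7.82 million.
Labor force = 137.34 + 7.82 = 145.16 million.
Not in labor force = 14.83 + 30.19 + 15.18 + 2.20 = 62.40 million (those not working and not actively searching are outside the labor force — including those who want a job but have given up searching).
Civilian working-age population = 145.16 + 62.40 = 207.56 million.
Unemployment rate = 7.82 / 145.16 = 5.39%.
Labor force participation rate = 145.16 / 207.56 = 69.94%.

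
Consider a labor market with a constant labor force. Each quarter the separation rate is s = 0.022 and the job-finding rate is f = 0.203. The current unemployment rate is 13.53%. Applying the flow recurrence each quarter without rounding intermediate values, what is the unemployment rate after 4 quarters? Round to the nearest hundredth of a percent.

Unemployment rate after four quarters ≈ 11.13%.

With a fixed labor force, u_{t+1} = u_t + s·(1−u_t) − f·u_t = u_t·(1−s−f) + s.
Here 1−s−f = 0.775 and s = 0.022.
u_1 = 0.135300 × 0.775 + 0.022 = 0.126858.
u_2 = 0.126858 × 0.775 + 0.022 = 0.120315.
u_3 = 0.120315 × 0.775 + 0.022 = 0.115244.
u_4 = 0.115244 × 0.775 + 0.022 = 0.111314.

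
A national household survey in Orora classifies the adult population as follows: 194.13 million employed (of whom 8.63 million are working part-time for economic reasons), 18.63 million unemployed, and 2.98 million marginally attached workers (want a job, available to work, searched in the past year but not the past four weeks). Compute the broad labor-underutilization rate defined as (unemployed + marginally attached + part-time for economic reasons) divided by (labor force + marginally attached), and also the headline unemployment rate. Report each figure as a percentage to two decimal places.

Broad underutilization rate ≈ 14.02%; headline unemployment rate ≈ 8.76%.

Labor force = 194.13 + 18.63 = 212.76 million.
Numerator = 18.63 + 2.98 + 8.63 = 30.24 million.
Denominator = 212.76 + 2.98 = 215.74 million.
Broad rate = 30.24 / 215.74 = 14.02%.
Headline unemployment rate = 18.63 / 212.76 = 8.76%.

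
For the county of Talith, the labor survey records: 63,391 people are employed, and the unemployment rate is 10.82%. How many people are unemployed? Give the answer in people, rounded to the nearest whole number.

About 7,691 are unemployed.

Let U be the number unemployed. The labor force is E + U, and U/(E+U) = 0.1082.
So U = 0.1082 × 63,391 / (1 − 0.1082) = 6858.91 / 0.8918 ≈ 7,691.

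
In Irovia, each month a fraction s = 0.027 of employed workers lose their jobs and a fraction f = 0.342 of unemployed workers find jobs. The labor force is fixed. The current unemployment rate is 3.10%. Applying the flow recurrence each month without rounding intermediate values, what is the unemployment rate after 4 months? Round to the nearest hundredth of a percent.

With a fixed labor force, u_{t+1} = u_t + s·(1−u_t) − f·u_t = u_t·(1−s−f) + s.
Here 1−s−f = 0.631 and s = 0.027.
u_1 = 0.031000 × 0.631 + 0.027 = 0.046561.
u_2 = 0.046561 × 0.631 + 0.027 = 0.056380.
u_3 = 0.056380 × 0.631 + 0.027 = 0.062576.
u_4 = 0.062576 × 0.631 + 0.027 = 0.066485.

Unemployment rate after four months ≈ 6.65%.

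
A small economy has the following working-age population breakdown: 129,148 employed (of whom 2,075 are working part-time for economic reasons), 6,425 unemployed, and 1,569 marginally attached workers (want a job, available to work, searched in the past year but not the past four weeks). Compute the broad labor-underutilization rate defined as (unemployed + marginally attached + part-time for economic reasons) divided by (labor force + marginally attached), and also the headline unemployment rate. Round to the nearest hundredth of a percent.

Labor force = 129,148 + 6,425 = 135,573.
Numerator = 6,425 + 1,569 + 2,075 = 10,069.
Denominator = 135,573 + 1,569 = 137,142.
Broad rate = 10,069 / 137,142 = 7.34%.
Headline unemployment rate = 6,425 / 135,573 = 4.74%.

Broad underutilization rate ≈ 7.34%; headline unemployment rate ≈ 4.74%.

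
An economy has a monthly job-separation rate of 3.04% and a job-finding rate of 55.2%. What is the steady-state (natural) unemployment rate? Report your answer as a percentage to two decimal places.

At steady state the flows balance: s·E = f·U, so U/(E+U) = s/(s+f).
u* = 3.04 / (3.04 + 55.2) = 3.04 / 58.24 = 5.22%.

Steady-state unemployment rate ≈ 5.22%.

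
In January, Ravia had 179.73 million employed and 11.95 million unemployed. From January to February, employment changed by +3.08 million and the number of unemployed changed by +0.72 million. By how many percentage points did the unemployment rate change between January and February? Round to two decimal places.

January: labor force = 179.73 + 11.95 = 191.68; u = 11.95/191.68 = 6.23%.
February: labor force = 182.81 + 12.67 = 195.48; u = 12.67/195.48 = 6.48%.
Change = 6.48% − 6.23% = +0.25 pp.

The unemployment rate changed by +0.25 percentage points.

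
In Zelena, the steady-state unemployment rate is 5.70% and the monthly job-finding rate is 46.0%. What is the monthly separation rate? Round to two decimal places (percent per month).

From u* = s/(s+f): s = u·f/(1−u).
s = 0.0570 × 46.0 / (1 − 0.0570) = 2.6220 / 0.9430 ≈ 2.78% per month.

Separation rate ≈ 2.78% per month.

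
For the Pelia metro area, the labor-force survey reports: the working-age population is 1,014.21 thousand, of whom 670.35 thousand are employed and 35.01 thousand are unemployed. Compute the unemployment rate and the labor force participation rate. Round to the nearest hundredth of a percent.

Labor force = employed + unemployed = 670.35 + 35.01 = 705.36 thousand.
Unemployment rate = 35.01 / 705.36 = 4.96%.
Labor force participation rate = 705.36 / 1,014.21 = 69.55%.

Unemployment rate ≈ 4.96%; labor force participation rate ≈ 69.55%.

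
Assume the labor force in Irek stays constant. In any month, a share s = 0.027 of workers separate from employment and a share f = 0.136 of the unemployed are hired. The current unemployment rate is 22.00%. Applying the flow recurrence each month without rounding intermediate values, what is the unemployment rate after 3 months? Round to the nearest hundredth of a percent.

With a fixed labor force, u_{t+1} = u_t + s·(1−u_t) − f·u_t = u_t·(1−s−f) + s.
Here 1−s−f = 0.837 and s = 0.027.
u_1 = 0.220000 × 0.837 + 0.027 = 0.211140.
u_2 = 0.211140 × 0.837 + 0.027 = 0.203724.
u_3 = 0.203724 × 0.837 + 0.027 = 0.197517.

Unemployment rate after three months ≈ 19.75%.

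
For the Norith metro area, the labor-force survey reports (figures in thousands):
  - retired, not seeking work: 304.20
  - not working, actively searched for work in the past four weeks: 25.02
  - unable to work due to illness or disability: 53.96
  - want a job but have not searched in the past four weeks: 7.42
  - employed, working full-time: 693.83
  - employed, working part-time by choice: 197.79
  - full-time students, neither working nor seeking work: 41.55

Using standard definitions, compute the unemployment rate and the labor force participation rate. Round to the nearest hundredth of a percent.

Employed = 693.83 + 197.79 = 891.62 thousand.
Unemployed = 25.02 thousand.
Labor force = 891.62 + 25.02 = 916.64 thousand.
Not in labor force = 304.20 + 53.96 + 7.42 + 41.55 = 407.13 thousand (those not working and not actively searching are outside the labor force — including those who want a job but have given up searching).
Civilian working-age population = 916.64 + 407.13 = 1,323.77 thousand.
Unemployment rate = 25.02 / 916.64 = 2.73%.
Labor force participation rate = 916.64 / 1,323.77 = 69.24%.

Unemployment rate ≈ 2.73%; labor force participation rate ≈ 69.24%.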